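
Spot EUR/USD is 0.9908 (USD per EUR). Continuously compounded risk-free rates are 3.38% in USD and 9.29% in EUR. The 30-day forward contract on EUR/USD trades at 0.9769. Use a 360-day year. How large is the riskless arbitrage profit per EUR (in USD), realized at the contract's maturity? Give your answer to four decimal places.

Fair forward: F* = S·e^(carry·T), with carry = (r_USD − r_EUR) = 0.0338 − 0.0929 = -0.0591
F* = 0.9908 · e^(-0.0591 × 30/360) = 0.9908 · e^-0.004925 = 0.9908 × 0.995087 = 0.9859
Market 0.9769 < fair 0.9859: forward underpriced → reverse cash-and-carry (short spot, go long the forward).
At maturity, profit = |F_mkt − F*| = |0.9769 − 0.9859| = 0.0090 per EUR (in USD)

0.0090 per EUR (in USD)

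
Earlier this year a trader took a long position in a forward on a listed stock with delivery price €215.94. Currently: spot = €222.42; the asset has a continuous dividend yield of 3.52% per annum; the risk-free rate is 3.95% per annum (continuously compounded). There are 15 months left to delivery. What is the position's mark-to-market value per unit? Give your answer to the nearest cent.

€7.31

Current fair forward for the remaining 15 months: F = S·e^((r − q)·T), (r − q) = 0.0395 − 0.0352 = 0.0043
F = 222.42 · e^(0.0043 × 15/12) = 222.42 × 1.005389 = 223.6186
Value of long forward = (F − K)·e^(−rT) = (223.6186 − 215.94) · e^(−0.0395·15/12)
= 7.6786 × 0.951824 = 7.31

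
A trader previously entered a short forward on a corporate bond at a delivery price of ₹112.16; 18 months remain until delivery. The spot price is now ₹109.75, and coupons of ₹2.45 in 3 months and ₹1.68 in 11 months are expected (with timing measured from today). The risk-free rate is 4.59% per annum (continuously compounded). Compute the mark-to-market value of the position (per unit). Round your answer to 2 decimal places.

PV(remaining coupons) I = 2.45·e^(−0.0459·3/12) + 1.68·e^(−0.0459·11/12) = 4.0328
Current forward F = (S − I)·e^(rT) = (109.75 − 4.0328)·e^(0.0459·18/12) = 105.7172 × 1.071276 = 113.2523
Value (long) = (F − K)·e^(−rT) = (113.2523 − 112.16) × 0.933467 = 1.0196
Short position value = −(long value) = -₹1.02

-₹1.02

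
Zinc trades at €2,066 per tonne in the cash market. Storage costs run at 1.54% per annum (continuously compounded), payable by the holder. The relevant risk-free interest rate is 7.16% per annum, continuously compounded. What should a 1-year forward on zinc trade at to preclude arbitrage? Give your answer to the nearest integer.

€2,254 per tonne

Net carry = r + u − y = 0.0716 + 0.0154 − 0.0000 = 0.0870
F = S·e^((r+u−y)T) = 2066 · e^(0.0870 × 1) = 2066 · e^0.087000
= 2066 × 1.090897 = €2,254 per tonne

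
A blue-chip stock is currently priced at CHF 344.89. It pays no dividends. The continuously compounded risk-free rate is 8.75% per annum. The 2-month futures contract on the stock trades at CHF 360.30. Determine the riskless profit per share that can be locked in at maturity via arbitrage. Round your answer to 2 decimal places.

Fair futures: F* = S·e^(carry·T), with carry = r = 0.0875
F* = 344.89 · e^(0.0875 × 2/12) = 344.89 · e^0.014583 = 344.89 × 1.014690 = CHF 349.9564
Market CHF 360.30 > fair CHF 349.9564: forward overpriced → cash-and-carry (buy spot, short the forward).
At maturity, profit = |F_mkt − F*| = |360.30 − 349.9564| = CHF 10.34 per share

CHF 10.34 per share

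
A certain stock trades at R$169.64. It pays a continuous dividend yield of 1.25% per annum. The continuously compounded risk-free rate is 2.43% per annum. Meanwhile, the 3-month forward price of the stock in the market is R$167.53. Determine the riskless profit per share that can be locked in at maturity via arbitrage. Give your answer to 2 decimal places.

R$2.61 per share

Fair forward: F* = S·e^(carry·T), with carry = (r − q) = 0.0243 − 0.0125 = 0.0118
F* = 169.64 · e^(0.0118 × 3/12) = 169.64 · e^0.002950 = 169.64 × 1.002954 = R$170.1411
Market R$167.53 < fair R$170.1411: forward underpriced → reverse cash-and-carry (short spot, go long the forward).
At maturity, profit = |F_mkt − F*| = |167.53 − 170.1411| = R$2.61 per share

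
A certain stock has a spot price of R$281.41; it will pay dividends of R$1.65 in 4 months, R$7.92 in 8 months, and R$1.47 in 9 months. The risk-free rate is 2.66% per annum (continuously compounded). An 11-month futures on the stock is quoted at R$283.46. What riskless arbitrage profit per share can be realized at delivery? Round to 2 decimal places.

PV(dividends) I = 1.65·e^(−0.0266·4/12) + 7.92·e^(−0.0266·8/12) + 1.47·e^(−0.0266·9/12) = 10.8572
Fair futures F* = (S − I)·e^(rT) = (281.41 − 10.8572)·e^0.024383 = 270.5528 × 1.024683 = 277.2309
Market R$283.46 > fair 277.2309: forward overpriced → cash-and-carry (borrow at r, buy the stock and collect the dividends, short the forward).
Profit at T = |F_mkt − F*| = |283.46 − 277.2309| = R$6.23 per share

R$6.23 per share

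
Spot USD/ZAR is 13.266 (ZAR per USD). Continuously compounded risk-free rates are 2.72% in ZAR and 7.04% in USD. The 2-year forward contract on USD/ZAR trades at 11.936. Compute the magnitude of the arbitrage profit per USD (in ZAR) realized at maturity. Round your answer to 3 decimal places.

Fair forward: F* = S·e^(carry·T), with carry = (r_ZAR − r_USD) = 0.0272 − 0.0704 = -0.0432
F* = 13.266 · e^(-0.0432 × 2) = 13.266 · e^-0.086400 = 13.266 × 0.917227 = 12.1679
Market 11.936 < fair 12.1679: forward underpriced → reverse cash-and-carry (short spot, go long the forward).
At maturity, profit = |F_mkt − F*| = |11.936 − 12.1679| = 0.232 per USD (in ZAR)

0.232 per USD (in ZAR)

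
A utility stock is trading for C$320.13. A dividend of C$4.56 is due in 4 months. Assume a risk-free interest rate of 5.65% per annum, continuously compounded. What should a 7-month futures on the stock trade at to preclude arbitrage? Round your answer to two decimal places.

PV(dividends) I = 4.56·e^(−0.0565·4/12)
I = 4.4749
F = (S − I)·e^(rT) = (320.13 − 4.4749) · e^(0.0565·7/12)
= 315.6551 · e^0.032958 = 315.6551 × 1.033507 = C$326.23

C$326.23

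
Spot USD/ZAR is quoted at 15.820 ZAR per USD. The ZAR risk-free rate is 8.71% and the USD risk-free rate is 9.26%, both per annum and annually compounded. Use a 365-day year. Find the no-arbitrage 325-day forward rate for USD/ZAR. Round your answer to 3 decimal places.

By covered interest parity, F = S · (1+r_ZAR)^T / (1+r_USD)^T
= 15.820 × 1.077196 / 1.082047 = 15.820 × 0.995517
F = 15.749 ZAR per USD

15.749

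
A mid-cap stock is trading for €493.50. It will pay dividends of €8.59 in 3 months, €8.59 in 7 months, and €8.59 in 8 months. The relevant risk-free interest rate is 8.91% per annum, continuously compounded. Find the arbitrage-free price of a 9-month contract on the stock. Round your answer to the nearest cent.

PV(dividends) I = 8.59·e^(−0.0891·3/12) + 8.59·e^(−0.0891·7/12) + 8.59·e^(−0.0891·8/12)
I = 8.4008 + 8.1549 + 8.0946 = 24.6503
F = (S − I)·e^(rT) = (493.50 − 24.6503) · e^(0.0891·9/12)
= 468.8497 · e^0.066825 = 468.8497 × 1.069108 = €501.25

€501.25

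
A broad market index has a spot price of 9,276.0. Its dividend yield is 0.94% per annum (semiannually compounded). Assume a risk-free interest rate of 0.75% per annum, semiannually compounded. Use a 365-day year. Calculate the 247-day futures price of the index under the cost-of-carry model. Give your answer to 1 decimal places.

9,264.1

F = S · (1+r/2)^(2T) / (1+q/2)^(2T)
= 9276.0 × 1.005079 / 1.006366 = 9276.0 × 0.998721
F = 9,264.1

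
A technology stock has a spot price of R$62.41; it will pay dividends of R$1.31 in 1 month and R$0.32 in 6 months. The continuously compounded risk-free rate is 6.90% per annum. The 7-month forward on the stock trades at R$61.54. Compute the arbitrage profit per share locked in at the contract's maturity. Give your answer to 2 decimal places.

R$1.76 per share

PV(dividends) I = 1.31·e^(−0.0690·1/12) + 0.32·e^(−0.0690·6/12) = 1.6116
Fair forward F* = (S − I)·e^(rT) = (62.41 − 1.6116)·e^0.040250 = 60.7984 × 1.041071 = 63.2955
Market R$61.54 < fair 63.2955: forward underpriced → reverse cash-and-carry (short the stock, invest proceeds at r, pay the dividends, go long the forward).
Profit at T = |F_mkt − F*| = |61.54 − 63.2955| = R$1.76 per share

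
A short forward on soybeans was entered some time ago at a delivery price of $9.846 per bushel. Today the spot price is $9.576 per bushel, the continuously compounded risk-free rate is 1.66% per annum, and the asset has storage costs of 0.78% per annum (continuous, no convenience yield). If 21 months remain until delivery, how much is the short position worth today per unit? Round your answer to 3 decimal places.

Current fair forward for the remaining 21 months: F = S·e^((r + u)·T), (r + u) = 0.0166 + 0.0078 = 0.0244
F = 9.576 · e^(0.0244 × 21/12) = 9.576 × 1.043625 = 9.9938
Value of long forward = (F − K)·e^(−rT) = (9.9938 − 9.846) · e^(−0.0166·21/12)
= 0.1478 × 0.971368 = 0.144
Short position value = −(long value) = -$0.144

-$0.144 per bushel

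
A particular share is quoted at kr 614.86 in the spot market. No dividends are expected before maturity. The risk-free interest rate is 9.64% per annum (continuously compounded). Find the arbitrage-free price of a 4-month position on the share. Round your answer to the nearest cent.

kr 634.94

F = S·e^(rT) = 614.86 · e^(0.0964 × 4/12)
= 614.86 · e^0.032133 = 614.86 × 1.032655
F = kr 634.94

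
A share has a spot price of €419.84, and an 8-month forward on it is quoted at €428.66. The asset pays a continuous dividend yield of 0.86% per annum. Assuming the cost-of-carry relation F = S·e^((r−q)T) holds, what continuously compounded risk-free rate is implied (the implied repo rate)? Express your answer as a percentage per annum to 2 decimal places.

3.98%

From F = S·e^((r−q)T): (r − q) = ln(F/S)/T
ln(428.66/419.84) = ln(1.021008) = 0.020790
(r − q) = 0.020790 / (8/12) = 0.031185
r = ln(F/S)/T + q = 0.031185 + 0.0086 = 0.039785
r = 3.98%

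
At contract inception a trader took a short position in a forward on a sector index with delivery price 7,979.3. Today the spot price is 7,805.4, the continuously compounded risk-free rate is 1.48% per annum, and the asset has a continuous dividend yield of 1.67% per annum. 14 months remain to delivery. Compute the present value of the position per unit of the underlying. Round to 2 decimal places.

Current fair forward for the remaining 14 months: F = S·e^((r − q)·T), (r − q) = 0.0148 − 0.0167 = -0.0019
F = 7805.4 · e^(-0.0019 × 14/12) = 7805.4 × 0.99778579 = 7788.1172
Value of long forward = (F − K)·e^(−rT) = (7788.1172 − 7979.3) · e^(−0.0148·14/12)
= -191.1828 × 0.98288155 = -187.91
Short position value = −(long value) = 187.91

187.91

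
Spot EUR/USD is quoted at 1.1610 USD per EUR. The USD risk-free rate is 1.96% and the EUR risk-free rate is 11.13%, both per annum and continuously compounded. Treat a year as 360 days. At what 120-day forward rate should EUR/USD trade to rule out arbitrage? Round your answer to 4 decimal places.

F = S·e^((r_USD − r_EUR)T) = 1.1610 · e^((0.0196 − 0.1113) × 120/360)
= 1.1610 · e^-0.030567 = 1.1610 × 0.969895
F = 1.1260 USD per EUR

1.1260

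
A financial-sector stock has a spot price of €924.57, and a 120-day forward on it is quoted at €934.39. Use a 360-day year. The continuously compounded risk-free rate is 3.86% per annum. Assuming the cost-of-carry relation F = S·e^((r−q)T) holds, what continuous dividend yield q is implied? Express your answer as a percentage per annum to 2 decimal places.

From F = S·e^((r−q)T): (r − q) = ln(F/S)/T
ln(934.39/924.57) = ln(1.010621) = 0.010565
(r − q) = 0.010565 / (120/360) = 0.031695
q = r − ln(F/S)/T = 0.0386 − 0.031695 = 0.006905
q = 0.69%

0.69%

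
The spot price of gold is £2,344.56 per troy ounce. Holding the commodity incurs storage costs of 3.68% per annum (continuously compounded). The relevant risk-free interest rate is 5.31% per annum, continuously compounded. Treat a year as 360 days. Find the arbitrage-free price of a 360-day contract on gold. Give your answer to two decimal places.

£2,565.10 per troy ounce

Net carry = r + u − y = 0.0531 + 0.0368 − 0.0000 = 0.0899
F = S·e^((r+u−y)T) = 2344.56 · e^(0.0899 × 360/360) = 2344.56 · e^0.08990000
= 2344.56 × 1.09406487 = £2,565.10 per troy ounce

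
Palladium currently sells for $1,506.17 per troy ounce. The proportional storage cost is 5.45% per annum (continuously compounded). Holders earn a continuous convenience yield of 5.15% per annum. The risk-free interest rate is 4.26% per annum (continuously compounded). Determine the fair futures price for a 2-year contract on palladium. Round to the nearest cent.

Net carry = r + u − y = 0.0426 + 0.0545 − 0.0515 = 0.0456
F = S·e^((r+u−y)T) = 1506.17 · e^(0.0456 × 2) = 1506.17 · e^0.09120000
= 1506.17 × 1.09548808 = $1,649.99 per troy ounce

$1,649.99 per troy ounce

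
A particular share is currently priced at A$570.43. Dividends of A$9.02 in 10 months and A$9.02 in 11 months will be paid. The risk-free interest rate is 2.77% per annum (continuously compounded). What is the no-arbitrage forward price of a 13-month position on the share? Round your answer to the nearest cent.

A$569.66

PV(dividends) I = 9.02·e^(−0.0277·10/12) + 9.02·e^(−0.0277·11/12)
I = 8.8142 + 8.7939 = 17.6081
F = (S − I)·e^(rT) = (570.43 − 17.6081) · e^(0.0277·13/12)
= 552.8219 · e^0.030008 = 552.8219 × 1.030463 = A$569.66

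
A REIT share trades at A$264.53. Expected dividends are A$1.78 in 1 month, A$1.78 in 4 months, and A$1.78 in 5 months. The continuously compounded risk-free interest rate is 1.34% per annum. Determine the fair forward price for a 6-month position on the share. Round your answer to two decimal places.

A$260.95

PV(dividends) I = 1.78·e^(−0.0134·1/12) + 1.78·e^(−0.0134·4/12) + 1.78·e^(−0.0134·5/12)
I = 1.7780 + 1.7721 + 1.7701 = 5.3202
F = (S − I)·e^(rT) = (264.53 − 5.3202) · e^(0.0134·6/12)
= 259.2098 · e^0.006700 = 259.2098 × 1.006722 = A$260.95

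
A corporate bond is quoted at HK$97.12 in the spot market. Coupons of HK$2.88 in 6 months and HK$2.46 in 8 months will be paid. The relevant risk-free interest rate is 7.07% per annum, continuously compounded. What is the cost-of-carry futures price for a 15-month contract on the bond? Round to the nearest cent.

HK$100.49

PV(coupons) I = 2.88·e^(−0.0707·6/12) + 2.46·e^(−0.0707·8/12)
I = 2.7800 + 2.3467 = 5.1267
F = (S − I)·e^(rT) = (97.12 − 5.1267) · e^(0.0707·15/12)
= 91.9933 · e^0.088375 = 91.9933 × 1.092398 = HK$100.49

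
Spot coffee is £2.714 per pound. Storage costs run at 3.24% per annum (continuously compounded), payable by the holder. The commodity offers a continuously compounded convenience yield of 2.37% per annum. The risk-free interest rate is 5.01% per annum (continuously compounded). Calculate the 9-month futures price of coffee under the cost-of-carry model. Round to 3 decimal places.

£2.836 per pound

Net carry = r + u − y = 0.0501 + 0.0324 − 0.0237 = 0.0588
F = S·e^((r+u−y)T) = 2.714 · e^(0.0588 × 9/12) = 2.714 · e^0.044100
= 2.714 × 1.045087 = £2.836 per pound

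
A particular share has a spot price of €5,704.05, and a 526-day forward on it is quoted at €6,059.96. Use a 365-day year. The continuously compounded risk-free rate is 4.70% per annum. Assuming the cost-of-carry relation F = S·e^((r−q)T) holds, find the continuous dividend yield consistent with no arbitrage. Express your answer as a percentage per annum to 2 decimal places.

0.50%

From F = S·e^((r−q)T): (r − q) = ln(F/S)/T
ln(6059.96/5704.05) = ln(1.062396) = 0.060527
(r − q) = 0.060527 / (526/365) = 0.042001
q = r − ln(F/S)/T = 0.0470 − 0.042001 = 0.004999
q = 0.50%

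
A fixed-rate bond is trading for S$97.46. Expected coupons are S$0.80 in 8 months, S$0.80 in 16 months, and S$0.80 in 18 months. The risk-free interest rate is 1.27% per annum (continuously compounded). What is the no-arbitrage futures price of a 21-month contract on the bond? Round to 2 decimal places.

S$97.23

PV(coupons) I = 0.80·e^(−0.0127·8/12) + 0.80·e^(−0.0127·16/12) + 0.80·e^(−0.0127·18/12)
I = 0.7933 + 0.7866 + 0.7849 = 2.3648
F = (S − I)·e^(rT) = (97.46 − 2.3648) · e^(0.0127·21/12)
= 95.0952 · e^0.022225 = 95.0952 × 1.022474 = S$97.23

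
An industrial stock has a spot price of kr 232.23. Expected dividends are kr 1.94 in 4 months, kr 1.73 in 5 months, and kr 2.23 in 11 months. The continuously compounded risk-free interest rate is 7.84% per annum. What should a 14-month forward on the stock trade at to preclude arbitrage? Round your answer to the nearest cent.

PV(dividends) I = 1.94·e^(−0.0784·4/12) + 1.73·e^(−0.0784·5/12) + 2.23·e^(−0.0784·11/12)
I = 1.8900 + 1.6744 + 2.0754 = 5.6398
F = (S − I)·e^(rT) = (232.23 − 5.6398) · e^(0.0784·14/12)
= 226.5902 · e^0.091467 = 226.5902 × 1.095781 = kr 248.29

kr 248.29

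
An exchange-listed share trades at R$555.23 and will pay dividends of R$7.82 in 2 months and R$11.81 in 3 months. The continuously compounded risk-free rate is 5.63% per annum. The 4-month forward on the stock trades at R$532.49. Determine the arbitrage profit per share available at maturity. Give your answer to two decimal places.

R$13.50 per share

PV(dividends) I = 7.82·e^(−0.0563·2/12) + 11.81·e^(−0.0563·3/12) = 19.3919
Fair forward F* = (S − I)·e^(rT) = (555.23 − 19.3919)·e^0.018767 = 535.8381 × 1.018944 = 545.9890
Market R$532.49 < fair 545.9890: forward underpriced → reverse cash-and-carry (short the stock, invest proceeds at r, pay the dividends, go long the forward).
Profit at T = |F_mkt − F*| = |532.49 − 545.9890| = R$13.50 per share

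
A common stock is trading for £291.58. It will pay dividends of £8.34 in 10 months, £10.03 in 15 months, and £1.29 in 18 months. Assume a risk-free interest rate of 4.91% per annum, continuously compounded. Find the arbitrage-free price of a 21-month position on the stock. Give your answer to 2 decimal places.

PV(dividends) I = 8.34·e^(−0.0491·10/12) + 10.03·e^(−0.0491·15/12) + 1.29·e^(−0.0491·18/12)
I = 8.0056 + 9.4329 + 1.1984 = 18.6369
F = (S − I)·e^(rT) = (291.58 − 18.6369) · e^(0.0491·21/12)
= 272.9431 · e^0.085925 = 272.9431 × 1.089725 = £297.43

£297.43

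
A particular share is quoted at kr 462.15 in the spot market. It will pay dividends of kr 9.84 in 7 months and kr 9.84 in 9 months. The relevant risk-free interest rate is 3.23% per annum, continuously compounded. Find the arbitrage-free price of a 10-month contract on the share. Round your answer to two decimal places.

kr 454.97

PV(dividends) I = 9.84·e^(−0.0323·7/12) + 9.84·e^(−0.0323·9/12)
I = 9.6563 + 9.6045 = 19.2608
F = (S − I)·e^(rT) = (462.15 − 19.2608) · e^(0.0323·10/12)
= 442.8892 · e^0.026917 = 442.8892 × 1.027283 = kr 454.97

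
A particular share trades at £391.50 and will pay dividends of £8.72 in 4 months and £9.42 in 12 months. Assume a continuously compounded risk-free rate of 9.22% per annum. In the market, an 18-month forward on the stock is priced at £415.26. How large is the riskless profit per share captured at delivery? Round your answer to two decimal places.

£14.73 per share

PV(dividends) I = 8.72·e^(−0.0922·4/12) + 9.42·e^(−0.0922·12/12) = 17.0464
Fair forward F* = (S − I)·e^(rT) = (391.50 − 17.0464)·e^0.138300 = 374.4536 × 1.148320 = 429.9926
Market £415.26 < fair 429.9926: forward underpriced → reverse cash-and-carry (short the stock, invest proceeds at r, pay the dividends, go long the forward).
Profit at T = |F_mkt − F*| = |415.26 − 429.9926| = £14.73 per share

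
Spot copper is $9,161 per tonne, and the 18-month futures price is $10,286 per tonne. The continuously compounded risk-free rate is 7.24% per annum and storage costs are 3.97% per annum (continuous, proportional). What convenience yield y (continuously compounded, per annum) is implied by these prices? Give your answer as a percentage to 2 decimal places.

F = S·e^((r+u−y)T) ⇒ (r+u−y) = ln(F/S)/T
ln(10286/9161) = 0.115828; /T ⇒ 0.077219
y = r + u − ln(F/S)/T = 0.0724 + 0.0397 − 0.077219 = 0.034881
y = 3.49%

3.49%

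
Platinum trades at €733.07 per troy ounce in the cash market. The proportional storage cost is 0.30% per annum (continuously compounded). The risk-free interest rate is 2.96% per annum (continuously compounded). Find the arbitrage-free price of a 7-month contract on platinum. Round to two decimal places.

€747.14 per troy ounce

Net carry = r + u − y = 0.0296 + 0.0030 − 0.0000 = 0.0326
F = S·e^((r+u−y)T) = 733.07 · e^(0.0326 × 7/12) = 733.07 · e^0.019017
= 733.07 × 1.019199 = €747.14 per troy ounce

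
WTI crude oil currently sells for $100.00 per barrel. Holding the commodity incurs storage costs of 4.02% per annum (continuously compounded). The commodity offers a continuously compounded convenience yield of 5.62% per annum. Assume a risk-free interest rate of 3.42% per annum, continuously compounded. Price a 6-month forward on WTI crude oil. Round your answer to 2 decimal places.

Net carry = r + u − y = 0.0342 + 0.0402 − 0.0562 = 0.0182
F = S·e^((r+u−y)T) = 100.00 · e^(0.0182 × 6/12) = 100.00 · e^0.009100
= 100.00 × 1.009142 = $100.91 per barrel

$100.91 per barrel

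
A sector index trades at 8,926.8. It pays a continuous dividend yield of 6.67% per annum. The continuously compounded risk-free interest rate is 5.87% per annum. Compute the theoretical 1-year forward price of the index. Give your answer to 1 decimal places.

8,855.7

F = S·e^((r − q)T) = 8926.8 · e^((0.0587 − 0.0667) × 12/12)
= 8926.8 · e^-0.008000 = 8926.8 × 0.992032
F = 8,855.7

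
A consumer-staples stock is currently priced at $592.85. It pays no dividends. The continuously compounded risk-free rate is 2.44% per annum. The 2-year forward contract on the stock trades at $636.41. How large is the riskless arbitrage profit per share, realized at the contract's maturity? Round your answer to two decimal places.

Fair forward: F* = S·e^(carry·T), with carry = r = 0.0244
F* = 592.85 · e^(0.0244 × 2) = 592.85 · e^0.048800 = 592.85 × 1.050010 = $622.4984
Market $636.41 > fair $622.4984: forward overpriced → cash-and-carry (buy spot, short the forward).
At maturity, profit = |F_mkt − F*| = |636.41 − 622.4984| = $13.91 per share

$13.91 per share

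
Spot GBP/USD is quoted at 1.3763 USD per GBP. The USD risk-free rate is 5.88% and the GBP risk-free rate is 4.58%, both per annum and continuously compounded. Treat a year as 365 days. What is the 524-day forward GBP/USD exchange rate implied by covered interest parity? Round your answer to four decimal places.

F = S·e^((r_USD − r_GBP)T) = 1.3763 · e^((0.0588 − 0.0458) × 524/365)
= 1.3763 · e^0.018663 = 1.3763 × 1.018838
F = 1.4022 USD per GBP

1.4022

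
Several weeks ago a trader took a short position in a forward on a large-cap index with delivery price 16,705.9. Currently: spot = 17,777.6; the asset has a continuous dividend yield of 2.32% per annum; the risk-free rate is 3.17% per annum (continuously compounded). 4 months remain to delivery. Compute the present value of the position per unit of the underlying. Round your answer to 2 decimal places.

Current fair forward for the remaining 4 months: F = S·e^((r − q)·T), (r − q) = 0.0317 − 0.0232 = 0.0085
F = 17777.6 · e^(0.0085 × 4/12) = 17777.6 × 1.00283735 = 17828.0413
Value of long forward = (F − K)·e^(−rT) = (17828.0413 − 16705.9) · e^(−0.0317·4/12)
= 1122.1413 × 0.98948896 = 1110.35
Short position value = −(long value) = -1110.35

-1110.35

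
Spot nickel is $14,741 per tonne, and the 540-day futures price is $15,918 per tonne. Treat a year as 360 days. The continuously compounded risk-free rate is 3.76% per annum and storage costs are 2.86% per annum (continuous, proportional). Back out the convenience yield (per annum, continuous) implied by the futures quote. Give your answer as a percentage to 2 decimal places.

1.50%

F = S·e^((r+u−y)T) ⇒ (r+u−y) = ln(F/S)/T
ln(15918/14741) = 0.076818; /T ⇒ 0.051212
y = r + u − ln(F/S)/T = 0.0376 + 0.0286 − 0.051212 = 0.014988
y = 1.50%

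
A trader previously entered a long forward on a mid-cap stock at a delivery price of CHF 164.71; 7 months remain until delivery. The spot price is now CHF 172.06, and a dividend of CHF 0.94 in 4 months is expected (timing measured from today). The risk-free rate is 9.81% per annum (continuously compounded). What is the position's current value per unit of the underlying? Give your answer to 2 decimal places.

CHF 15.60

PV(remaining dividends) I = 0.94·e^(−0.0981·4/12) = 0.9098
Current forward F = (S − I)·e^(rT) = (172.06 − 0.9098)·e^(0.0981·7/12) = 171.1502 × 1.058894 = 181.2299
Value (long) = (F − K)·e^(−rT) = (181.2299 − 164.71) × 0.944382 = 15.6011
Value = CHF 15.60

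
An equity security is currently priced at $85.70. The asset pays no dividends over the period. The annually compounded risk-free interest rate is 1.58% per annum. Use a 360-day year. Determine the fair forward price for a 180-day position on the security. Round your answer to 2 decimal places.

$86.37

F = S · (1+r)^T
= 85.70 × 1.007869
F = $86.37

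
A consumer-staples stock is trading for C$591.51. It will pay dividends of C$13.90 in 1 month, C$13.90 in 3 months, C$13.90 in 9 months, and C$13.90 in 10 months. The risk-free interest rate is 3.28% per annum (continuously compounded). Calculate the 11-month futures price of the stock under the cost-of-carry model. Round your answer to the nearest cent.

PV(dividends) I = 13.90·e^(−0.0328·1/12) + 13.90·e^(−0.0328·3/12) + 13.90·e^(−0.0328·9/12) + 13.90·e^(−0.0328·10/12)
I = 13.8621 + 13.7865 + 13.5622 + 13.5252 = 54.7360
F = (S − I)·e^(rT) = (591.51 − 54.7360) · e^(0.0328·11/12)
= 536.7740 · e^0.030067 = 536.7740 × 1.030524 = C$553.16

C$553.16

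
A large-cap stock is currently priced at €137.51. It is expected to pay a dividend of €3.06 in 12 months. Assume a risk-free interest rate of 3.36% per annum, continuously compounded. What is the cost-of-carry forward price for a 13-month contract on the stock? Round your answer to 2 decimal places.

€139.54

PV(dividends) I = 3.06·e^(−0.0336·12/12)
I = 2.9589
F = (S − I)·e^(rT) = (137.51 − 2.9589) · e^(0.0336·13/12)
= 134.5511 · e^0.036400 = 134.5511 × 1.037071 = €139.54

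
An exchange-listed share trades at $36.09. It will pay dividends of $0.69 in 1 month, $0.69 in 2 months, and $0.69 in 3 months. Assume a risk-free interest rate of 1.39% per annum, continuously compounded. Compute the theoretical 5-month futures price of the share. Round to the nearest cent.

$34.22

PV(dividends) I = 0.69·e^(−0.0139·1/12) + 0.69·e^(−0.0139·2/12) + 0.69·e^(−0.0139·3/12)
I = 0.6892 + 0.6884 + 0.6876 = 2.0652
F = (S − I)·e^(rT) = (36.09 − 2.0652) · e^(0.0139·5/12)
= 34.0248 · e^0.005792 = 34.0248 × 1.005809 = $34.22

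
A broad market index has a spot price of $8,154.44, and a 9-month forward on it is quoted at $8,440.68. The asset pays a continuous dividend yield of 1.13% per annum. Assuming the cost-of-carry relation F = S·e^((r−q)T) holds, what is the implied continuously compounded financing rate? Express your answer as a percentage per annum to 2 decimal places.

5.73%

From F = S·e^((r−q)T): (r − q) = ln(F/S)/T
ln(8440.68/8154.44) = ln(1.035102) = 0.034500
(r − q) = 0.034500 / (9/12) = 0.046000
r = ln(F/S)/T + q = 0.046000 + 0.0113 = 0.057300
r = 5.73%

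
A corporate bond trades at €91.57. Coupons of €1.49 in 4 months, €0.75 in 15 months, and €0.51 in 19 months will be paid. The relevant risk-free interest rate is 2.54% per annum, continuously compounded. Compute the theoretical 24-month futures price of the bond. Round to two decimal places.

€93.51

PV(coupons) I = 1.49·e^(−0.0254·4/12) + 0.75·e^(−0.0254·15/12) + 0.51·e^(−0.0254·19/12)
I = 1.4774 + 0.7266 + 0.4899 = 2.6939
F = (S − I)·e^(rT) = (91.57 − 2.6939) · e^(0.0254·24/12)
= 88.8761 · e^0.050800 = 88.8761 × 1.052112 = €93.51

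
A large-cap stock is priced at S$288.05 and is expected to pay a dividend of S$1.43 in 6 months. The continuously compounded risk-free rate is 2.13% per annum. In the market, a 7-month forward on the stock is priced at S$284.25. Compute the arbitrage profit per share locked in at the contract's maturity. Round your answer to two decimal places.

PV(dividends) I = 1.43·e^(−0.0213·6/12) = 1.4149
Fair forward F* = (S − I)·e^(rT) = (288.05 − 1.4149)·e^0.012425 = 286.6351 × 1.012503 = 290.2189
Market S$284.25 < fair 290.2189: forward underpriced → reverse cash-and-carry (short the stock, invest proceeds at r, pay the dividends, go long the forward).
Profit at T = |F_mkt − F*| = |284.25 − 290.2189| = S$5.97 per share

S$5.97 per share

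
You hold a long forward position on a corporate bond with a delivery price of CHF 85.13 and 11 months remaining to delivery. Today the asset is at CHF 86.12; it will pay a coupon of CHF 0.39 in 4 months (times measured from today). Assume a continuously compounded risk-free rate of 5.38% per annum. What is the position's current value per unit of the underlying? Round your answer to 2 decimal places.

CHF 4.70

PV(remaining coupons) I = 0.39·e^(−0.0538·4/12) = 0.3831
Current forward F = (S − I)·e^(rT) = (86.12 − 0.3831)·e^(0.0538·11/12) = 85.7369 × 1.050553 = 90.0712
Value (long) = (F − K)·e^(−rT) = (90.0712 − 85.13) × 0.951880 = 4.7034
Value = CHF 4.70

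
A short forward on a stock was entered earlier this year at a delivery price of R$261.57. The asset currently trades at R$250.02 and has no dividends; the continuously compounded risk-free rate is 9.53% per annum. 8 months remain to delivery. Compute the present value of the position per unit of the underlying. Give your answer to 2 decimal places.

Current fair forward for the remaining 8 months: F = S·e^(r·T), r = 0.0953
F = 250.02 · e^(0.0953 × 8/12) = 250.02 × 1.065595 = 266.4201
Value of long forward = (F − K)·e^(−rT) = (266.4201 − 261.57) · e^(−0.0953·8/12)
= 4.8501 × 0.938443 = 4.55
Short position value = −(long value) = -R$4.55

-R$4.55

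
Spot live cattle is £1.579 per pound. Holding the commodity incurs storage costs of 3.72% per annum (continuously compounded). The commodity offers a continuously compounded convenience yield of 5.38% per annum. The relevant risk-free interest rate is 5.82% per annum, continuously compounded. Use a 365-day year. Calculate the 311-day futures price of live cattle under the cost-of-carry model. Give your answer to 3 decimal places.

Net carry = r + u − y = 0.0582 + 0.0372 − 0.0538 = 0.0416
F = S·e^((r+u−y)T) = 1.579 · e^(0.0416 × 311/365) = 1.579 · e^0.035445
= 1.579 × 1.036081 = £1.636 per pound

£1.636 per pound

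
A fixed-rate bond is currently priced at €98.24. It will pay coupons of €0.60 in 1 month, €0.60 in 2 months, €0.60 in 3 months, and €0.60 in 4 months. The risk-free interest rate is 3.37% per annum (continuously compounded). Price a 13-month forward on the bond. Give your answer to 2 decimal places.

€99.42

PV(coupons) I = 0.60·e^(−0.0337·1/12) + 0.60·e^(−0.0337·2/12) + 0.60·e^(−0.0337·3/12) + 0.60·e^(−0.0337·4/12)
I = 0.5983 + 0.5966 + 0.5950 + 0.5933 = 2.3832
F = (S − I)·e^(rT) = (98.24 − 2.3832) · e^(0.0337·13/12)
= 95.8568 · e^0.036508 = 95.8568 × 1.037183 = €99.42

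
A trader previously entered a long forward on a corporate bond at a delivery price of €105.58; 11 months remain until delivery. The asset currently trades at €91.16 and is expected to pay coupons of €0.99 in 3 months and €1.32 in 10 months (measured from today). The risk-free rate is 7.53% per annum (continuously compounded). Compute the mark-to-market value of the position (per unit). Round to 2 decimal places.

PV(remaining coupons) I = 0.99·e^(−0.0753·3/12) + 1.32·e^(−0.0753·10/12) = 2.2113
Current forward F = (S − I)·e^(rT) = (91.16 − 2.2113)·e^(0.0753·11/12) = 88.9487 × 1.071463 = 95.3052
Value (long) = (F − K)·e^(−rT) = (95.3052 − 105.58) × 0.933303 = -9.5895
Value = -€9.59

-€9.59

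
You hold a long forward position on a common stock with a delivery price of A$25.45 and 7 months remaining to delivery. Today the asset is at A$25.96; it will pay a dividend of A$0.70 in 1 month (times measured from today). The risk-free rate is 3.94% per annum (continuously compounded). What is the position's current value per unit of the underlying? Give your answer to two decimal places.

PV(remaining dividends) I = 0.70·e^(−0.0394·1/12) = 0.6977
Current forward F = (S − I)·e^(rT) = (25.96 − 0.6977)·e^(0.0394·7/12) = 25.2623 × 1.023249 = 25.8496
Value (long) = (F − K)·e^(−rT) = (25.8496 − 25.45) × 0.977279 = 0.3905
Value = A$0.39

A$0.39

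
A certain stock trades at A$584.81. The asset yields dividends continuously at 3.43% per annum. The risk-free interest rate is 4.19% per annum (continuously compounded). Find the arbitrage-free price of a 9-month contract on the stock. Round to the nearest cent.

A$588.15

F = S·e^((r − q)T) = 584.81 · e^((0.0419 − 0.0343) × 9/12)
= 584.81 · e^0.005700 = 584.81 × 1.005716
F = A$588.15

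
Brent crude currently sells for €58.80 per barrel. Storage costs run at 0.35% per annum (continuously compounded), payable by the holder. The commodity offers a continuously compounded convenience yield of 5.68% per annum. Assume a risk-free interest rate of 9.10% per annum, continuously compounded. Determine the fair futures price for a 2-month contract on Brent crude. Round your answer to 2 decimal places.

Net carry = r + u − y = 0.0910 + 0.0035 − 0.0568 = 0.0377
F = S·e^((r+u−y)T) = 58.80 · e^(0.0377 × 2/12) = 58.80 · e^0.006283
= 58.80 × 1.006303 = €59.17 per barrel

€59.17 per barrel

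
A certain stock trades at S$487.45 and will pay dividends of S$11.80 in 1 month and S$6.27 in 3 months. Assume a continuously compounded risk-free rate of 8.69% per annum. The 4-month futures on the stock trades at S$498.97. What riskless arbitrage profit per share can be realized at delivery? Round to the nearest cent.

PV(dividends) I = 11.80·e^(−0.0869·1/12) + 6.27·e^(−0.0869·3/12) = 17.8501
Fair futures F* = (S − I)·e^(rT) = (487.45 − 17.8501)·e^0.028967 = 469.5999 × 1.029391 = 483.4019
Market S$498.97 > fair 483.4019: forward overpriced → cash-and-carry (borrow at r, buy the stock and collect the dividends, short the forward).
Profit at T = |F_mkt − F*| = |498.97 − 483.4019| = S$15.57 per share

S$15.57 per share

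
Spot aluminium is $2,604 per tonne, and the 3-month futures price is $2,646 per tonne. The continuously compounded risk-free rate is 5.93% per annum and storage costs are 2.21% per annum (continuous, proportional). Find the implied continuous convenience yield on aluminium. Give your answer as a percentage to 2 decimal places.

1.74%

F = S·e^((r+u−y)T) ⇒ (r+u−y) = ln(F/S)/T
ln(2646/2604) = 0.016000; /T ⇒ 0.064000
y = r + u − ln(F/S)/T = 0.0593 + 0.0221 − 0.064000 = 0.017400
y = 1.74%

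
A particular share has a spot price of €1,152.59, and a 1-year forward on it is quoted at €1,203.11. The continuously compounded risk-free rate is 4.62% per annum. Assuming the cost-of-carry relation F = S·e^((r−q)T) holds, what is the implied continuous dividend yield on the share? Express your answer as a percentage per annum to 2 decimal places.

0.33%

From F = S·e^((r−q)T): (r − q) = ln(F/S)/T
ln(1203.11/1152.59) = ln(1.043832) = 0.042899
(r − q) = 0.042899 / (1) = 0.042899
q = r − ln(F/S)/T = 0.0462 − 0.042899 = 0.003301
q = 0.33%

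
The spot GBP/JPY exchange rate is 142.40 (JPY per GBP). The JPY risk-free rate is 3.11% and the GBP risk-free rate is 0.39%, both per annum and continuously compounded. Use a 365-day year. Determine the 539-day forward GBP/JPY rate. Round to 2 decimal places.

F = S·e^((r_JPY − r_GBP)T) = 142.40 · e^((0.0311 − 0.0039) × 539/365)
= 142.40 · e^0.040167 = 142.40 × 1.040985
F = 148.24 JPY per GBP

148.24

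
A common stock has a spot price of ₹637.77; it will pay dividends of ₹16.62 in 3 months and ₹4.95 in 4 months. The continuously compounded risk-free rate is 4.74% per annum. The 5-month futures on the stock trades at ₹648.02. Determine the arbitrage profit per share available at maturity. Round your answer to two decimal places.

PV(dividends) I = 16.62·e^(−0.0474·3/12) + 4.95·e^(−0.0474·4/12) = 21.2966
Fair futures F* = (S − I)·e^(rT) = (637.77 − 21.2966)·e^0.019750 = 616.4734 × 1.019946 = 628.7696
Market ₹648.02 > fair 628.7696: forward overpriced → cash-and-carry (borrow at r, buy the stock and collect the dividends, short the forward).
Profit at T = |F_mkt − F*| = |648.02 − 628.7696| = ₹19.25 per share

₹19.25 per share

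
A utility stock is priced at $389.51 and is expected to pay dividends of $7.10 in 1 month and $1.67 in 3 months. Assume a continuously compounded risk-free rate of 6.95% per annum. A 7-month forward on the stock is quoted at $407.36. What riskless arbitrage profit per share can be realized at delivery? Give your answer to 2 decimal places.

$10.79 per share

PV(dividends) I = 7.10·e^(−0.0695·1/12) + 1.67·e^(−0.0695·3/12) = 8.7002
Fair forward F* = (S − I)·e^(rT) = (389.51 − 8.7002)·e^0.040542 = 380.8098 × 1.041375 = 396.5658
Market $407.36 > fair 396.5658: forward overpriced → cash-and-carry (borrow at r, buy the stock and collect the dividends, short the forward).
Profit at T = |F_mkt − F*| = |407.36 − 396.5658| = $10.79 per share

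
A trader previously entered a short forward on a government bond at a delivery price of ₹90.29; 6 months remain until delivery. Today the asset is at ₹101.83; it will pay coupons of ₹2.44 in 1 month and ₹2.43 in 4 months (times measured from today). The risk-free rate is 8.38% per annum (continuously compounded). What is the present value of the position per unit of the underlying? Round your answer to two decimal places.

-₹10.46

PV(remaining coupons) I = 2.44·e^(−0.0838·1/12) + 2.43·e^(−0.0838·4/12) = 4.7861
Current forward F = (S − I)·e^(rT) = (101.83 − 4.7861)·e^(0.0838·6/12) = 97.0439 × 1.042790 = 101.1964
Value (long) = (F − K)·e^(−rT) = (101.1964 − 90.29) × 0.958966 = 10.4589
Short position value = −(long value) = -₹10.46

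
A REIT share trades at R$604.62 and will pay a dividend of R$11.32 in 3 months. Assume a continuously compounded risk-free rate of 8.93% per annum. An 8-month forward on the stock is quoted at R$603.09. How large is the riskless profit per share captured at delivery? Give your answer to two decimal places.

R$26.87 per share

PV(dividends) I = 11.32·e^(−0.0893·3/12) = 11.0701
Fair forward F* = (S − I)·e^(rT) = (604.62 − 11.0701)·e^0.059533 = 593.5499 × 1.061341 = 629.9588
Market R$603.09 < fair 629.9588: forward underpriced → reverse cash-and-carry (short the stock, invest proceeds at r, pay the dividends, go long the forward).
Profit at T = |F_mkt − F*| = |603.09 − 629.9588| = R$26.87 per share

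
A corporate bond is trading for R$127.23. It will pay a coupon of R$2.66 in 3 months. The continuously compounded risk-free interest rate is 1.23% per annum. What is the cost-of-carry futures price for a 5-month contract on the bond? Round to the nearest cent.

PV(coupons) I = 2.66·e^(−0.0123·3/12)
I = 2.6518
F = (S − I)·e^(rT) = (127.23 − 2.6518) · e^(0.0123·5/12)
= 124.5782 · e^0.005125 = 124.5782 × 1.005138 = R$125.22

R$125.22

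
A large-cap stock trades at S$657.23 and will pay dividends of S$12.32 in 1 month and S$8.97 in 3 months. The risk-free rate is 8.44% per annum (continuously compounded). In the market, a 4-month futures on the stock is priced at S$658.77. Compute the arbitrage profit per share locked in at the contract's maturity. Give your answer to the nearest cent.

PV(dividends) I = 12.32·e^(−0.0844·1/12) + 8.97·e^(−0.0844·3/12) = 21.0164
Fair futures F* = (S − I)·e^(rT) = (657.23 − 21.0164)·e^0.028133 = 636.2136 × 1.028532 = 654.3660
Market S$658.77 > fair 654.3660: forward overpriced → cash-and-carry (borrow at r, buy the stock and collect the dividends, short the forward).
Profit at T = |F_mkt − F*| = |658.77 − 654.3660| = S$4.40 per share

S$4.40 per share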